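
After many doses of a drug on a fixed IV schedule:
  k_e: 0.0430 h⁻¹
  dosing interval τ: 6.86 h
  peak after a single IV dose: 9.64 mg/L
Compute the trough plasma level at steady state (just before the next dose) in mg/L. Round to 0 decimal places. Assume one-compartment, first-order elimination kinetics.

28 mg/L

e^(−kτ) = e^(−0.04300 × 6.86) = 0.7445
Accumulation ratio R = 1 / (1 − e^(−kτ)) = 1 / (1 − 0.7445) = 3.914
Steady-state trough = C₀ × R × e^(−kτ) = 9.64 × 3.914 × 0.7445 = 28.09 mg/L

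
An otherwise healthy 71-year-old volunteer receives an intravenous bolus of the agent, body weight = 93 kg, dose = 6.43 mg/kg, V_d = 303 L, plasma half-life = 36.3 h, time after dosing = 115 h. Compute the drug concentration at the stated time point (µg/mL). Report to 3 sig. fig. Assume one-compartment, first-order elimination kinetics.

Total dose = 6.43 × 93 = 598.0 mg
C₀ = Dose / Vd = 598.0 / 303 = 1.974 mg/L
k = ln2 / t½ = 0.693147 / 36.3 = 0.01909 h⁻¹
C = C₀ · e^(−k·t) = 1.974 × e^(−0.01909 × 115)
  = 1.974 × 0.1113 = 0.2197 mg/L
(0.2197 mg/L = 0.2197 µg/mL)

0.220 µg/mL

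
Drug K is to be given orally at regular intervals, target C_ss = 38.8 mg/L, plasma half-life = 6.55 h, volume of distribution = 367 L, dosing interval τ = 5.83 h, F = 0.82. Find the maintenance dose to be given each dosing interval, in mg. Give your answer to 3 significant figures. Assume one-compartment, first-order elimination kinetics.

k = ln2 / t½ = 0.693147 / 6.55 = 0.1058 h⁻¹
CL = k × Vd = 0.1058 × 367 = 38.83 L/h
At steady state, F × (Dose/τ) = Css × CL.
Dose = Css × CL × τ / F = 38.8 × 38.83 × 5.83 / 0.82 = 10710 mg

10700 mg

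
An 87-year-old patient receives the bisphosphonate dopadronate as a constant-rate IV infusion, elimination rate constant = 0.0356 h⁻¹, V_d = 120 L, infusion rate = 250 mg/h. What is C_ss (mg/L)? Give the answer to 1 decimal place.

58.5 mg/L

CL = k × Vd = 0.03560 × 120 = 4.272 L/h
At steady state Css = R₀ / CL = 250 / 4.272 = 58.52 mg/L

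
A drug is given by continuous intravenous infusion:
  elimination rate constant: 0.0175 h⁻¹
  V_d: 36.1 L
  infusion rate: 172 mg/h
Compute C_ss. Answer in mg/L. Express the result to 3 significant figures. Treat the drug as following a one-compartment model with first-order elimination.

272 mg/L

CL = k × Vd = 0.01750 × 36.1 = 0.6318 L/h
At steady state Css = R₀ / CL = 172 / 0.6318 = 272.2 mg/L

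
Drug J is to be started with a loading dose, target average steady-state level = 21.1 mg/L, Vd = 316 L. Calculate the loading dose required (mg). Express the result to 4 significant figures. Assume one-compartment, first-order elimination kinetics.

6668 mg

LD = Css × Vd = 21.1 × 316 = 6668 mg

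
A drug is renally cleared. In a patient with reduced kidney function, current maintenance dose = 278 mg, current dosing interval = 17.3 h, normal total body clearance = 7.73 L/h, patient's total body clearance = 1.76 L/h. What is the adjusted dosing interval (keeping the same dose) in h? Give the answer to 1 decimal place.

76.0 h

To keep the same average steady-state level, dosing rate must scale with clearance.
CL ratio = 1.76 / 7.73 = 0.2277
New interval (same dose) = 17.3 / 0.2277 = 75.98 h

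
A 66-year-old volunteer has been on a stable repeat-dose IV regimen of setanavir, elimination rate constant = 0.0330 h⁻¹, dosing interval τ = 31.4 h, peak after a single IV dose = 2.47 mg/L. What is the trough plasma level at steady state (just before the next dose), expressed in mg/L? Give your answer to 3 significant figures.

e^(−kτ) = e^(−0.03300 × 31.4) = 0.3548
Accumulation ratio R = 1 / (1 − e^(−kτ)) = 1 / (1 − 0.3548) = 1.550
Steady-state trough = C₀ × R × e^(−kτ) = 2.47 × 1.550 × 0.3548 = 1.358 mg/L

1.36 mg/L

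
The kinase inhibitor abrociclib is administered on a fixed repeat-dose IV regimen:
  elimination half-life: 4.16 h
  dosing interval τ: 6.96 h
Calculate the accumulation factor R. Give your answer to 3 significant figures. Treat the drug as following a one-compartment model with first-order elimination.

1.46

k = ln2 / t½ = 0.693147 / 4.16 = 0.1666 h⁻¹
e^(−kτ) = e^(−0.1666 × 6.96) = 0.3136
Accumulation ratio R = 1 / (1 − e^(−kτ)) = 1 / (1 − 0.3136) = 1.457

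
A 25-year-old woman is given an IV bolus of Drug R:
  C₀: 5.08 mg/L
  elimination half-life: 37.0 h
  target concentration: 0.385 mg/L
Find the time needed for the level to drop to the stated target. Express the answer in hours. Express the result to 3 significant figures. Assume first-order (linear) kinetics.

138 h

k = ln2 / t½ = 0.693147 / 37.0 = 0.01873 h⁻¹
t = ln(C₀ / C) / k = ln(5.080 / 0.385) / 0.01873
  = ln(13.19) / 0.01873 = 2.579 / 0.01873 = 137.7 h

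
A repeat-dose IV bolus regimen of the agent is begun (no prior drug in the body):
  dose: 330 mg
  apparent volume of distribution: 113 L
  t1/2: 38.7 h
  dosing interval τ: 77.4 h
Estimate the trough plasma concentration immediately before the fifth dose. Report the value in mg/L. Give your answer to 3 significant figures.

0.970 mg/L

C₀ per dose = Dose / Vd = 330 / 113 = 2.920 mg/L
k = ln2 / t½ = 0.693147 / 38.7 = 0.01791 h⁻¹
Fraction remaining after one interval: r = e^(−kτ) = e^(−0.01791 × 77.4) = 0.2500
Before dose 5, 4 doses have been given (aged 1τ, 2τ, 3τ, 4τ).
C_trough = C₀ × (r + r² + … + r^4) = C₀ × r(1−r^4)/(1−r)
        = 2.920 × 0.2500 × (1 − 0.003906) / (1 − 0.2500) = 0.9695 mg/L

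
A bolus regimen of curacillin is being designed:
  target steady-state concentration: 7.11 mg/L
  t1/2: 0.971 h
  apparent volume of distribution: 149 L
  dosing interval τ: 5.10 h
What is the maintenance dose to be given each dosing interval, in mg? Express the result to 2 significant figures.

3900 mg

k = ln2 / t½ = 0.693147 / 0.971 = 0.7138 h⁻¹
CL = k × Vd = 0.7138 × 149 = 106.4 L/h
At steady state, Dose/τ = Css × CL.
Dose = Css × CL × τ = 7.11 × 106.4 × 5.10 = 3858 mg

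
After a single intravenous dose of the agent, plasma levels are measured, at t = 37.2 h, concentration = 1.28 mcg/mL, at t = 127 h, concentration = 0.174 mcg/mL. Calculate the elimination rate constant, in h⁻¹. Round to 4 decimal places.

k = ln(C₁/C₂) / (t₂ − t₁) = ln(1.28/0.174) / (127 − 37.2)
  = 1.996 / 89.80 = 0.02223 h⁻¹

0.0222 h⁻¹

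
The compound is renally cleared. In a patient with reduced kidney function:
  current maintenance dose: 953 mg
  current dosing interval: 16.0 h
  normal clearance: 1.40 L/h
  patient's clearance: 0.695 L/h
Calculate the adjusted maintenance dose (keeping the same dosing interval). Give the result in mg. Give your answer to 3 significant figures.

To keep the same average steady-state level, dosing rate must scale with clearance.
CL ratio = 0.695 / 1.40 = 0.4964
New dose (same interval) = 953 × 0.4964 = 473.1 mg

473 mg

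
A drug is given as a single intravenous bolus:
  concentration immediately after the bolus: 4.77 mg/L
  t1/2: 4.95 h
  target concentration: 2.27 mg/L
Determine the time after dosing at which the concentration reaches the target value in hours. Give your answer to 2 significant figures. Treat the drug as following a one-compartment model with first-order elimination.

k = ln2 / t½ = 0.693147 / 4.95 = 0.1400 h⁻¹
t = ln(C₀ / C) / k = ln(4.770 / 2.27) / 0.1400
  = ln(2.101) / 0.1400 = 0.7424 / 0.1400 = 5.303 h

5.3 h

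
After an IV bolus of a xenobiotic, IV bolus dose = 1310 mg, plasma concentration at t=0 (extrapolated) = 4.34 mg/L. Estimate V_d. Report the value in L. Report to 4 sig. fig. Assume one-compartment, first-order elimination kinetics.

301.8 L

Vd = Dose / C₀ = 1310 / 4.34 = 301.8 L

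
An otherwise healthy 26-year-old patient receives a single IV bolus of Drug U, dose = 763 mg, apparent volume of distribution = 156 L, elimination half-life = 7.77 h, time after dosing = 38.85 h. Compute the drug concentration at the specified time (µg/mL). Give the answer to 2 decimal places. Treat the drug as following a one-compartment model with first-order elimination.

C₀ = Dose / Vd = 763.0 / 156 = 4.891 mg/L
k = ln2 / t½ = 0.693147 / 7.77 = 0.08921 h⁻¹
t / t½ = 38.85 / 7.77 = 5 half-lives
C = C₀ × (1/2)^5 = 4.891 × 0.03125 = 0.1528 mg/L
(0.1528 mg/L = 0.1528 µg/mL)

0.15 µg/mL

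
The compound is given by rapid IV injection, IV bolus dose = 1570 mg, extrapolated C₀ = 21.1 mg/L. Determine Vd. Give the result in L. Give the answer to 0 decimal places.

Vd = Dose / C₀ = 1570 / 21.1 = 74.41 L

74 L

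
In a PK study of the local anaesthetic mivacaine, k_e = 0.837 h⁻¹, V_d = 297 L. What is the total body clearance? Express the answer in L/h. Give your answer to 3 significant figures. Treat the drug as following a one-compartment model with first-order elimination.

249 L/h

CL = k × Vd = 0.837 × 297 = 248.6 L/h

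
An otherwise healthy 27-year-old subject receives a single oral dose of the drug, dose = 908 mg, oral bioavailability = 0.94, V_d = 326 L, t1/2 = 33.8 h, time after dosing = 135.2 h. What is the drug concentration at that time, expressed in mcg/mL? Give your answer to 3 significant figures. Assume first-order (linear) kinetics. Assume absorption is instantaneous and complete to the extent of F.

Amount reaching circulation = F × Dose = 0.94 × 908.0 = 853.5 mg
C₀ = F·Dose / Vd = 853.5 / 326 = 2.618 mg/L
k = ln2 / t½ = 0.693147 / 33.8 = 0.02051 h⁻¹
t / t½ = 135.2 / 33.8 = 4 half-lives
C = C₀ × (1/2)^4 = 2.618 × 0.06250 = 0.1636 mg/L
(0.1636 mg/L = 0.1636 mcg/mL)

0.164 mcg/mL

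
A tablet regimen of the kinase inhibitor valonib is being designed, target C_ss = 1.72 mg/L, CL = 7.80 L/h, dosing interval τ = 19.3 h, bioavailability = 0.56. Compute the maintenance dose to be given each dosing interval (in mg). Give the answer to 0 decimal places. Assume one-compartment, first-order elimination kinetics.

462 mg

At steady state, F × (Dose/τ) = Css × CL.
Dose = Css × CL × τ / F = 1.72 × 7.800 × 19.3 / 0.56 = 462.4 mg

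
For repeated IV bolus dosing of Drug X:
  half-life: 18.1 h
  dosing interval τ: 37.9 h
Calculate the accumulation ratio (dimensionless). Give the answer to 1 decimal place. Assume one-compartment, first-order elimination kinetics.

k = ln2 / t½ = 0.693147 / 18.1 = 0.03830 h⁻¹
e^(−kτ) = e^(−0.03830 × 37.9) = 0.2342
Accumulation ratio R = 1 / (1 − e^(−kτ)) = 1 / (1 − 0.2342) = 1.306

1.3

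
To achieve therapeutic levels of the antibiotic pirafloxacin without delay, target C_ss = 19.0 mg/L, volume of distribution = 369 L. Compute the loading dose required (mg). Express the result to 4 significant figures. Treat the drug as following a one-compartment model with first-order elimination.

LD = Css × Vd = 19.0 × 369 = 7011 mg

7011 mg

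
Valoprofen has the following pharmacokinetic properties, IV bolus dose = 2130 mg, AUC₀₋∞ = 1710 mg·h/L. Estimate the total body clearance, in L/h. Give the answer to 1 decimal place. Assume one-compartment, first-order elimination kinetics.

1.2 L/h

CL = Dose / AUC = 2130 / 1710 = 1.246 L/h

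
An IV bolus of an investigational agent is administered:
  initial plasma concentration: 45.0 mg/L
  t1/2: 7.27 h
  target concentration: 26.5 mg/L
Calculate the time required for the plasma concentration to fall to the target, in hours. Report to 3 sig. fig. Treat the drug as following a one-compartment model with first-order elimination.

k = ln2 / t½ = 0.693147 / 7.27 = 0.09534 h⁻¹
t = ln(C₀ / C) / k = ln(45.00 / 26.5) / 0.09534
  = ln(1.698) / 0.09534 = 0.5295 / 0.09534 = 5.554 h

5.55 h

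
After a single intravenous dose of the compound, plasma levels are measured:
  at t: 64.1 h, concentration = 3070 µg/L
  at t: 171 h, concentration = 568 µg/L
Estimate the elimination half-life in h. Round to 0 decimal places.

44 h

k = ln(C₁/C₂) / (t₂ − t₁) = ln(3070/568) / (171 − 64.1)
  = 1.687 / 106.9 = 0.01578 h⁻¹
t½ = ln2 / k = 0.693147 / 0.01578 = 43.93 h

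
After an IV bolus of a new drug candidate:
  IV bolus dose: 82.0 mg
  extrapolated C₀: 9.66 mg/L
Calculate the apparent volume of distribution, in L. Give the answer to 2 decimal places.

Vd = Dose / C₀ = 82.00 / 9.66 = 8.489 L

8.49 L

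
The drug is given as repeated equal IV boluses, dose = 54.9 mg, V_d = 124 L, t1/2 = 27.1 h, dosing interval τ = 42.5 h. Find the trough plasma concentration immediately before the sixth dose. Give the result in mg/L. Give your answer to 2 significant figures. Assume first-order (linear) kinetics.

0.22 mg/L

C₀ per dose = Dose / Vd = 54.9 / 124 = 0.4427 mg/L
k = ln2 / t½ = 0.693147 / 27.1 = 0.02558 h⁻¹
Fraction remaining after one interval: r = e^(−kτ) = e^(−0.02558 × 42.5) = 0.3372
Before dose 6, 5 doses have been given (aged 1τ, 2τ, 3τ, 4τ, 5τ).
C_trough = C₀ × (r + r² + … + r^5) = C₀ × r(1−r^5)/(1−r)
        = 0.4427 × 0.3372 × (1 − 0.004360) / (1 − 0.3372) = 0.2242 mg/L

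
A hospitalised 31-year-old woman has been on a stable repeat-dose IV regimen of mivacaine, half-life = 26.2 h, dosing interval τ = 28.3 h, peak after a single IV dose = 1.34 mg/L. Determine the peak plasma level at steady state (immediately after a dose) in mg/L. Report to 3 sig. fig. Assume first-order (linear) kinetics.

2.54 mg/L

k = ln2 / t½ = 0.693147 / 26.2 = 0.02646 h⁻¹
e^(−kτ) = e^(−0.02646 × 28.3) = 0.4729
Accumulation ratio R = 1 / (1 − e^(−kτ)) = 1 / (1 − 0.4729) = 1.897
Steady-state peak = C₀ × R = 1.34 × 1.897 = 2.542 mg/L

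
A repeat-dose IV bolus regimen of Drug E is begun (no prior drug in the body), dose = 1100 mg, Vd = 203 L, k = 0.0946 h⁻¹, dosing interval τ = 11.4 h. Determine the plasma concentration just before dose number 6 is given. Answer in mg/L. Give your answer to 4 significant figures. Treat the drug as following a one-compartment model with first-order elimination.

C₀ per dose = Dose / Vd = 1100 / 203 = 5.419 mg/L
Fraction remaining after one interval: r = e^(−kτ) = e^(−0.09460 × 11.4) = 0.3401
Before dose 6, 5 doses have been given (aged 1τ, 2τ, 3τ, 4τ, 5τ).
C_trough = C₀ × (r + r² + … + r^5) = C₀ × r(1−r^5)/(1−r)
        = 5.419 × 0.3401 × (1 − 0.004550) / (1 − 0.3401) = 2.780 mg/L

2.780 mg/L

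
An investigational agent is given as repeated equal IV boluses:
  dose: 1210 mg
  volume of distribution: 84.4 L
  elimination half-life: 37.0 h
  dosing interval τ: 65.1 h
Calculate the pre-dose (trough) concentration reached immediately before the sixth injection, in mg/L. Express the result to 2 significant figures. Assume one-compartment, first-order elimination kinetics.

C₀ per dose = Dose / Vd = 1210 / 84.4 = 14.34 mg/L
k = ln2 / t½ = 0.693147 / 37.0 = 0.01873 h⁻¹
Fraction remaining after one interval: r = e^(−kτ) = e^(−0.01873 × 65.1) = 0.2954
Before dose 6, 5 doses have been given (aged 1τ, 2τ, 3τ, 4τ, 5τ).
C_trough = C₀ × (r + r² + … + r^5) = C₀ × r(1−r^5)/(1−r)
        = 14.34 × 0.2954 × (1 − 0.002249) / (1 − 0.2954) = 5.998 mg/L

6.0 mg/L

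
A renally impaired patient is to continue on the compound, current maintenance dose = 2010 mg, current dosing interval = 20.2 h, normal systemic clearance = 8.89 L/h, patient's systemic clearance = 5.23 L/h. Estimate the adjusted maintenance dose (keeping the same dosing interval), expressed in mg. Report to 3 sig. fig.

1180 mg

To keep the same average steady-state level, dosing rate must scale with clearance.
CL ratio = 5.23 / 8.89 = 0.5883
New dose (same interval) = 2010 × 0.5883 = 1182 mg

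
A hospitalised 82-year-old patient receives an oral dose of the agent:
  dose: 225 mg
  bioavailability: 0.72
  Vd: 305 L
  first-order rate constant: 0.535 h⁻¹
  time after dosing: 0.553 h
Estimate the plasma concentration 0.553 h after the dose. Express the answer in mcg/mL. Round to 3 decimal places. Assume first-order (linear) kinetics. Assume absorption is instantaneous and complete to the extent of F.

Amount reaching circulation = F × Dose = 0.72 × 225.0 = 162.0 mg
C₀ = F·Dose / Vd = 162.0 / 305 = 0.5311 mg/L
C = C₀ · e^(−k·t) = 0.5311 × e^(−0.5350 × 0.553)
  = 0.5311 × 0.7439 = 0.3951 mg/L
(0.3951 mg/L = 0.3951 mcg/mL)

0.395 mcg/mL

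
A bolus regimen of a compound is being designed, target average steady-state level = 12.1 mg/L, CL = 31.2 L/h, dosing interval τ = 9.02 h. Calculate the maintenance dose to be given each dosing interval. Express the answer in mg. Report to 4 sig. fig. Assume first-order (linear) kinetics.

3405 mg

At steady state, Dose/τ = Css × CL.
Dose = Css × CL × τ = 12.1 × 31.20 × 9.02 = 3405 mg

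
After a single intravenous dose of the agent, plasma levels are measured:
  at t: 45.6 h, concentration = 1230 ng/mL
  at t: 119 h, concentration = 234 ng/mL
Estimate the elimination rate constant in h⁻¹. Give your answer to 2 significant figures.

k = ln(C₁/C₂) / (t₂ − t₁) = ln(1230/234) / (119 − 45.6)
  = 1.659 / 73.40 = 0.02260 h⁻¹

0.023 h⁻¹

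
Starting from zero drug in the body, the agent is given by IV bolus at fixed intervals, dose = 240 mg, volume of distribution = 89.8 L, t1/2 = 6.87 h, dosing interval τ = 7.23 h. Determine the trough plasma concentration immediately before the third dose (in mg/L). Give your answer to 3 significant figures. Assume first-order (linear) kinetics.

1.91 mg/L

C₀ per dose = Dose / Vd = 240 / 89.8 = 2.673 mg/L
k = ln2 / t½ = 0.693147 / 6.87 = 0.1009 h⁻¹
Fraction remaining after one interval: r = e^(−kτ) = e^(−0.1009 × 7.23) = 0.4821
Before dose 3, 2 doses have been given (aged 1τ, 2τ).
C_trough = C₀ × (r + r²) = 2.673 × (0.4821 + 0.2324) = 1.910 mg/L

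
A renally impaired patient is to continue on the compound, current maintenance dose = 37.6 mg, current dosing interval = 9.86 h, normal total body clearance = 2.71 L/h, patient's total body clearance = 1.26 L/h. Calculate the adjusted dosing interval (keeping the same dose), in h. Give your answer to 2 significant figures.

21 h

To keep the same average steady-state level, dosing rate must scale with clearance.
CL ratio = 1.26 / 2.71 = 0.4649
New interval (same dose) = 9.86 / 0.4649 = 21.21 h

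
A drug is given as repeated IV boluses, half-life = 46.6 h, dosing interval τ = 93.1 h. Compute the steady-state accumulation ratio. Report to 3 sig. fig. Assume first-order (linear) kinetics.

k = ln2 / t½ = 0.693147 / 46.6 = 0.01487 h⁻¹
e^(−kτ) = e^(−0.01487 × 93.1) = 0.2505
Accumulation ratio R = 1 / (1 − e^(−kτ)) = 1 / (1 − 0.2505) = 1.334

1.33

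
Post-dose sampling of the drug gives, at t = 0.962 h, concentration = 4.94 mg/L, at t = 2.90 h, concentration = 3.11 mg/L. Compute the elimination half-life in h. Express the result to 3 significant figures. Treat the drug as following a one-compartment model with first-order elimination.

2.90 h

k = ln(C₁/C₂) / (t₂ − t₁) = ln(4.94/3.11) / (2.90 − 0.962)
  = 0.4627 / 1.938 = 0.2388 h⁻¹
t½ = ln2 / k = 0.693147 / 0.2388 = 2.903 h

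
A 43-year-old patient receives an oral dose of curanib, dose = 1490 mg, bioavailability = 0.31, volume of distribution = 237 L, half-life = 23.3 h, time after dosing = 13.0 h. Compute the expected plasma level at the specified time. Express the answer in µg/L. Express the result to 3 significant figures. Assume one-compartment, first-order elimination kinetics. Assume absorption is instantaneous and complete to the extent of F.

Amount reaching circulation = F × Dose = 0.31 × 1490 = 461.9 mg
C₀ = F·Dose / Vd = 461.9 / 237 = 1.949 mg/L
k = ln2 / t½ = 0.693147 / 23.3 = 0.02975 h⁻¹
C = C₀ · e^(−k·t) = 1.949 × e^(−0.02975 × 13.0)
  = 1.949 × 0.6793 = 1.324 mg/L
Convert: 1.324 mg/L × 1000 = 1324 µg/L

1320 µg/L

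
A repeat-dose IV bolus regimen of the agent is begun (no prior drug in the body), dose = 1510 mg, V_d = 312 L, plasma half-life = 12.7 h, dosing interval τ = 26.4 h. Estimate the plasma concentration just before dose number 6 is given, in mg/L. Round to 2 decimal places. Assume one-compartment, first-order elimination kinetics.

C₀ per dose = Dose / Vd = 1510 / 312 = 4.840 mg/L
k = ln2 / t½ = 0.693147 / 12.7 = 0.05458 h⁻¹
Fraction remaining after one interval: r = e^(−kτ) = e^(−0.05458 × 26.4) = 0.2367
Before dose 6, 5 doses have been given (aged 1τ, 2τ, 3τ, 4τ, 5τ).
C_trough = C₀ × (r + r² + … + r^5) = C₀ × r(1−r^5)/(1−r)
        = 4.840 × 0.2367 × (1 − 0.0007430) / (1 − 0.2367) = 1.500 mg/L

1.50 mg/L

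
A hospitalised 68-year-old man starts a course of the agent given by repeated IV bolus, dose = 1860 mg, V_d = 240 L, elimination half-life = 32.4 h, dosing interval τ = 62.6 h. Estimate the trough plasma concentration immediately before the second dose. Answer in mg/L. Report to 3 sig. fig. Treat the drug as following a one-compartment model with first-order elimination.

C₀ per dose = Dose / Vd = 1860 / 240 = 7.750 mg/L
k = ln2 / t½ = 0.693147 / 32.4 = 0.02139 h⁻¹
Fraction remaining after one interval: r = e^(−kτ) = e^(−0.02139 × 62.6) = 0.2621
Before dose 2, 1 dose has been given (aged 1τ).
C_trough = C₀ × r = 7.750 × 0.2621 = 2.031 mg/L

2.03 mg/L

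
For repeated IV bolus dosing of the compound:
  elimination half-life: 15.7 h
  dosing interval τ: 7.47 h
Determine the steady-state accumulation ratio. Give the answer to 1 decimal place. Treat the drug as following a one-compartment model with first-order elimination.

3.6

k = ln2 / t½ = 0.693147 / 15.7 = 0.04415 h⁻¹
e^(−kτ) = e^(−0.04415 × 7.47) = 0.7191
Accumulation ratio R = 1 / (1 − e^(−kτ)) = 1 / (1 − 0.7191) = 3.560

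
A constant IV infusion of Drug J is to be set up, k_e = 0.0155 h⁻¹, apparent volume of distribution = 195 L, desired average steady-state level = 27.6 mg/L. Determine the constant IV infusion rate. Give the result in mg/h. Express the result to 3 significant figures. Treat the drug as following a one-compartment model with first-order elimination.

CL = k × Vd = 0.01550 × 195 = 3.023 L/h
At steady state, infusion rate R₀ = Css × CL = 27.6 × 3.023 = 83.43 mg/h

83.4 mg/h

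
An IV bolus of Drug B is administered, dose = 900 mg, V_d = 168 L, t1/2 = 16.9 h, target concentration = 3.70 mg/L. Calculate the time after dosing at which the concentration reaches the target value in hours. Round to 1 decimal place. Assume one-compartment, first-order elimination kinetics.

C₀ = Dose / Vd = 900.0 / 168 = 5.357 mg/L
k = ln2 / t½ = 0.693147 / 16.9 = 0.04101 h⁻¹
t = ln(C₀ / C) / k = ln(5.357 / 3.70) / 0.04101
  = ln(1.448) / 0.04101 = 0.3702 / 0.04101 = 9.027 h

9.0 h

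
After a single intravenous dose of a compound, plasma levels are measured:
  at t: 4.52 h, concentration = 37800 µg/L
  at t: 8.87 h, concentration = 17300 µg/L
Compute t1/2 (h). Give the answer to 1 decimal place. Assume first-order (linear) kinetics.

k = ln(C₁/C₂) / (t₂ − t₁) = ln(37800/17300) / (8.87 − 4.52)
  = 0.7816 / 4.350 = 0.1797 h⁻¹
t½ = ln2 / k = 0.693147 / 0.1797 = 3.857 h

3.9 h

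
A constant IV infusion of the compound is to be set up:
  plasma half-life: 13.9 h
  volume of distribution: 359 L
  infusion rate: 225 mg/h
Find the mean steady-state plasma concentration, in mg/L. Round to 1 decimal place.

12.6 mg/L

k = ln2 / t½ = 0.693147 / 13.9 = 0.04987 h⁻¹
CL = k × Vd = 0.04987 × 359 = 17.90 L/h
At steady state Css = R₀ / CL = 225 / 17.90 = 12.57 mg/L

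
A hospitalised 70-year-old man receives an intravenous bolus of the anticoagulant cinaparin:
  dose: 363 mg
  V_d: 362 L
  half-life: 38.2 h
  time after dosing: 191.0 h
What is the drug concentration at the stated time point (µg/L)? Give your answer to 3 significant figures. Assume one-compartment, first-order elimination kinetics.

31.3 µg/L

C₀ = Dose / Vd = 363.0 / 362 = 1.003 mg/L
k = ln2 / t½ = 0.693147 / 38.2 = 0.01815 h⁻¹
t / t½ = 191.0 / 38.2 = 5 half-lives
C = C₀ × (1/2)^5 = 1.003 × 0.03125 = 0.03134 mg/L
Convert: 0.03134 mg/L × 1000 = 31.34 µg/L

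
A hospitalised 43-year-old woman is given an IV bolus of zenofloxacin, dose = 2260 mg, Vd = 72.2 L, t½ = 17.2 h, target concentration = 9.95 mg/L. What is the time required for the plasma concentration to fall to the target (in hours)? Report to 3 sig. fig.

28.4 h

C₀ = Dose / Vd = 2260 / 72.2 = 31.30 mg/L
k = ln2 / t½ = 0.693147 / 17.2 = 0.04030 h⁻¹
t = ln(C₀ / C) / k = ln(31.30 / 9.95) / 0.04030
  = ln(3.146) / 0.04030 = 1.146 / 0.04030 = 28.44 h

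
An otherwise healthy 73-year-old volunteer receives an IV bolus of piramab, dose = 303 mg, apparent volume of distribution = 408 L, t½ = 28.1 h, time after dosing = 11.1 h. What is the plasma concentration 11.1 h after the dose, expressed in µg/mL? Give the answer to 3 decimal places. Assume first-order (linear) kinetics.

C₀ = Dose / Vd = 303.0 / 408 = 0.7426 mg/L
k = ln2 / t½ = 0.693147 / 28.1 = 0.02467 h⁻¹
C = C₀ · e^(−k·t) = 0.7426 × e^(−0.02467 × 11.1)
  = 0.7426 × 0.7605 = 0.5647 mg/L
(0.5647 mg/L = 0.5647 µg/mL)

0.565 µg/mL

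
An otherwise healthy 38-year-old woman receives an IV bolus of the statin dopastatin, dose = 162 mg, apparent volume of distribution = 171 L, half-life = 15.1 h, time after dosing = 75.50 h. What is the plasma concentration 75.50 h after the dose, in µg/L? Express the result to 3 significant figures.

29.6 µg/L

C₀ = Dose / Vd = 162.0 / 171 = 0.9474 mg/L
k = ln2 / t½ = 0.693147 / 15.1 = 0.04590 h⁻¹
t / t½ = 75.50 / 15.1 = 5 half-lives
C = C₀ × (1/2)^5 = 0.9474 × 0.03125 = 0.02961 mg/L
Convert: 0.02961 mg/L × 1000 = 29.61 µg/L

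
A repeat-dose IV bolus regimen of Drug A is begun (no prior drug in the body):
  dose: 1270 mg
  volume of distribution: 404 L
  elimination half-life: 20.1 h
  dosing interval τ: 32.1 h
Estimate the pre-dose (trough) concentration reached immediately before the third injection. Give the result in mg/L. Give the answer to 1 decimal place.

C₀ per dose = Dose / Vd = 1270 / 404 = 3.144 mg/L
k = ln2 / t½ = 0.693147 / 20.1 = 0.03448 h⁻¹
Fraction remaining after one interval: r = e^(−kτ) = e^(−0.03448 × 32.1) = 0.3306
Before dose 3, 2 doses have been given (aged 1τ, 2τ).
C_trough = C₀ × (r + r²) = 3.144 × (0.3306 + 0.1093) = 1.383 mg/L

1.4 mg/L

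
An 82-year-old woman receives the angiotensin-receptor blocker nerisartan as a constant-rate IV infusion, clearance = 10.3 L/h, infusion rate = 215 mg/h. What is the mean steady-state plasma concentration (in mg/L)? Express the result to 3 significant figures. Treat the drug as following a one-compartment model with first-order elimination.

At steady state Css = R₀ / CL = 215 / 10.30 = 20.87 mg/L

20.9 mg/L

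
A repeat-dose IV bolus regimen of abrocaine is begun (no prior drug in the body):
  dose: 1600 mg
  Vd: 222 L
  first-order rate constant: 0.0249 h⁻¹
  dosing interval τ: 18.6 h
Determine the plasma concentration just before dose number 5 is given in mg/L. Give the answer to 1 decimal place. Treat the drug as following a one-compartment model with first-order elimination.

10.3 mg/L

C₀ per dose = Dose / Vd = 1600 / 222 = 7.207 mg/L
Fraction remaining after one interval: r = e^(−kτ) = e^(−0.02490 × 18.6) = 0.6293
Before dose 5, 4 doses have been given (aged 1τ, 2τ, 3τ, 4τ).
C_trough = C₀ × (r + r² + … + r^4) = C₀ × r(1−r^4)/(1−r)
        = 7.207 × 0.6293 × (1 − 0.1568) / (1 − 0.6293) = 10.32 mg/L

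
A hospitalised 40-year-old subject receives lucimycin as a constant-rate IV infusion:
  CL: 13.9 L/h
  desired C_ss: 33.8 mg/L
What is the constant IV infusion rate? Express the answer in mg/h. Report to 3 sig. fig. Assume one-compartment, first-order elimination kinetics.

At steady state, infusion rate R₀ = Css × CL = 33.8 × 13.90 = 469.8 mg/h

470 mg/h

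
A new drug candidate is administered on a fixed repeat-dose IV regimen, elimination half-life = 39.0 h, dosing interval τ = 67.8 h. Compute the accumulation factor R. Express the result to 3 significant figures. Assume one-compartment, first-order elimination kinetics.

1.43

k = ln2 / t½ = 0.693147 / 39.0 = 0.01777 h⁻¹
e^(−kτ) = e^(−0.01777 × 67.8) = 0.2998
Accumulation ratio R = 1 / (1 − e^(−kτ)) = 1 / (1 − 0.2998) = 1.428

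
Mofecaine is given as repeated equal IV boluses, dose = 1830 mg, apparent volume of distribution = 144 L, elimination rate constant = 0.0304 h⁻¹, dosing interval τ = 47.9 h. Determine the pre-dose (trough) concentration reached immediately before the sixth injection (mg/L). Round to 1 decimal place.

3.9 mg/L

C₀ per dose = Dose / Vd = 1830 / 144 = 12.71 mg/L
Fraction remaining after one interval: r = e^(−kτ) = e^(−0.03040 × 47.9) = 0.2331
Before dose 6, 5 doses have been given (aged 1τ, 2τ, 3τ, 4τ, 5τ).
C_trough = C₀ × (r + r² + … + r^5) = C₀ × r(1−r^5)/(1−r)
        = 12.71 × 0.2331 × (1 − 0.0006882) / (1 − 0.2331) = 3.861 mg/L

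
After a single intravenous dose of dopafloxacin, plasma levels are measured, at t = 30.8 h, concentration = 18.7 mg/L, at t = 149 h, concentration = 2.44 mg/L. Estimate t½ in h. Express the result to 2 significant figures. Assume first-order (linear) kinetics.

40 h

k = ln(C₁/C₂) / (t₂ − t₁) = ln(18.7/2.44) / (149 − 30.8)
  = 2.037 / 118.2 = 0.01723 h⁻¹
t½ = ln2 / k = 0.693147 / 0.01723 = 40.23 h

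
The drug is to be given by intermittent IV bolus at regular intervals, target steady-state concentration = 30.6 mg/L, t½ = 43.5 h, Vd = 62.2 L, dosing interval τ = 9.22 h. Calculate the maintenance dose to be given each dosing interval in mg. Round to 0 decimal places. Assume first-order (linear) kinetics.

280 mg

k = ln2 / t½ = 0.693147 / 43.5 = 0.01593 h⁻¹
CL = k × Vd = 0.01593 × 62.2 = 0.9908 L/h
At steady state, Dose/τ = Css × CL.
Dose = Css × CL × τ = 30.6 × 0.9908 × 9.22 = 279.5 mg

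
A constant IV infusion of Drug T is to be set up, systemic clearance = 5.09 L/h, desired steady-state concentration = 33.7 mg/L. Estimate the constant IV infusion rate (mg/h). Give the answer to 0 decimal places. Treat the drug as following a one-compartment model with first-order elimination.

172 mg/h

At steady state, infusion rate R₀ = Css × CL = 33.7 × 5.090 = 171.5 mg/h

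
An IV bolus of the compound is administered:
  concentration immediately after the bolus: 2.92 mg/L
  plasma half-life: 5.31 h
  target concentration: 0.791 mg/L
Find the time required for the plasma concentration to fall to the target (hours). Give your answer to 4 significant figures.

10.01 h

k = ln2 / t½ = 0.693147 / 5.31 = 0.1305 h⁻¹
t = ln(C₀ / C) / k = ln(2.920 / 0.791) / 0.1305
  = ln(3.692) / 0.1305 = 1.306 / 0.1305 = 10.01 h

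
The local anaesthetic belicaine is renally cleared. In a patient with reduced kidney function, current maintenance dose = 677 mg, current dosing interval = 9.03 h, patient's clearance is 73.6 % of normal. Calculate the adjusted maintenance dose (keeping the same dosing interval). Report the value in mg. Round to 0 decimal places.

498 mg

To keep the same average steady-state level, dosing rate must scale with clearance.
CL ratio = 73.6 / 100 = 0.7360
New dose (same interval) = 677 × 0.7360 = 498.3 mg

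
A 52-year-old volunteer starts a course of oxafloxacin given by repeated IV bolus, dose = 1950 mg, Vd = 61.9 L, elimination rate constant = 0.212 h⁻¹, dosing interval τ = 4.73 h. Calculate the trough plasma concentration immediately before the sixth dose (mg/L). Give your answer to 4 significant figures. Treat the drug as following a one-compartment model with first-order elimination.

C₀ per dose = Dose / Vd = 1950 / 61.9 = 31.50 mg/L
Fraction remaining after one interval: r = e^(−kτ) = e^(−0.2120 × 4.73) = 0.3669
Before dose 6, 5 doses have been given (aged 1τ, 2τ, 3τ, 4τ, 5τ).
C_trough = C₀ × (r + r² + … + r^5) = C₀ × r(1−r^5)/(1−r)
        = 31.50 × 0.3669 × (1 − 0.006649) / (1 − 0.3669) = 18.13 mg/L

18.13 mg/L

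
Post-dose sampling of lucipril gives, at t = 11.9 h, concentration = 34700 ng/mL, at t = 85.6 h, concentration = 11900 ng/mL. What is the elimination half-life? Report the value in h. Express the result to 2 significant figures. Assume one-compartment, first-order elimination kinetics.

k = ln(C₁/C₂) / (t₂ − t₁) = ln(34700/11900) / (85.6 − 11.9)
  = 1.070 / 73.70 = 0.01452 h⁻¹
t½ = ln2 / k = 0.693147 / 0.01452 = 47.74 h

48 h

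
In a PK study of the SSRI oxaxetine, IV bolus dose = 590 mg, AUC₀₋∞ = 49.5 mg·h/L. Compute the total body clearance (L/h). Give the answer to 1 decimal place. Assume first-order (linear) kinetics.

11.9 L/h

CL = Dose / AUC = 590 / 49.5 = 11.92 L/h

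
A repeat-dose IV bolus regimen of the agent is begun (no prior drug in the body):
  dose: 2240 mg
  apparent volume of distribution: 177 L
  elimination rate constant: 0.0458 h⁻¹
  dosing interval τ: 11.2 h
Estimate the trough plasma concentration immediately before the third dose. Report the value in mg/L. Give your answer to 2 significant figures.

C₀ per dose = Dose / Vd = 2240 / 177 = 12.66 mg/L
Fraction remaining after one interval: r = e^(−kτ) = e^(−0.04580 × 11.2) = 0.5987
Before dose 3, 2 doses have been given (aged 1τ, 2τ).
C_trough = C₀ × (r + r²) = 12.66 × (0.5987 + 0.3584) = 12.12 mg/L

12 mg/L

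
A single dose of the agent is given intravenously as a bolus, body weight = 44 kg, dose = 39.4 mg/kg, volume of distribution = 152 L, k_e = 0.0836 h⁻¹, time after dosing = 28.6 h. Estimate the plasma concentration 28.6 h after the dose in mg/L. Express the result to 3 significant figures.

1.04 mg/L

Total dose = 39.4 × 44 = 1734 mg
C₀ = Dose / Vd = 1734 / 152 = 11.41 mg/L
C = C₀ · e^(−k·t) = 11.41 × e^(−0.08360 × 28.6)
  = 11.41 × 0.09154 = 1.044 mg/L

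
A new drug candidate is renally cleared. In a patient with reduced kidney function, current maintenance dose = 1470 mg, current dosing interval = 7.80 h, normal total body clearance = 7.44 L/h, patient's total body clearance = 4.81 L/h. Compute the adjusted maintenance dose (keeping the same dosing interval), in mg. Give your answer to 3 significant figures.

To keep the same average steady-state level, dosing rate must scale with clearance.
CL ratio = 4.81 / 7.44 = 0.6465
New dose (same interval) = 1470 × 0.6465 = 950.4 mg

950 mg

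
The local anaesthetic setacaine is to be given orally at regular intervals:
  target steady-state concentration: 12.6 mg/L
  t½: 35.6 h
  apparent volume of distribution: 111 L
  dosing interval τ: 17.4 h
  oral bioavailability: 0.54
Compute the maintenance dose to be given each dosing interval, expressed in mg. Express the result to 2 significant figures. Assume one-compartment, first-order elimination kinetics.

k = ln2 / t½ = 0.693147 / 35.6 = 0.01947 h⁻¹
CL = k × Vd = 0.01947 × 111 = 2.161 L/h
At steady state, F × (Dose/τ) = Css × CL.
Dose = Css × CL × τ / F = 12.6 × 2.161 × 17.4 / 0.54 = 877.4 mg

880 mg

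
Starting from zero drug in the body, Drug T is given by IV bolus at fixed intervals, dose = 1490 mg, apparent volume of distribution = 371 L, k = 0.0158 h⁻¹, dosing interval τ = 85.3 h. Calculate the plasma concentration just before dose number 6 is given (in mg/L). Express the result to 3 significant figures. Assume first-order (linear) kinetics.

1.41 mg/L

C₀ per dose = Dose / Vd = 1490 / 371 = 4.016 mg/L
Fraction remaining after one interval: r = e^(−kτ) = e^(−0.01580 × 85.3) = 0.2598
Before dose 6, 5 doses have been given (aged 1τ, 2τ, 3τ, 4τ, 5τ).
C_trough = C₀ × (r + r² + … + r^5) = C₀ × r(1−r^5)/(1−r)
        = 4.016 × 0.2598 × (1 − 0.001184) / (1 − 0.2598) = 1.408 mg/L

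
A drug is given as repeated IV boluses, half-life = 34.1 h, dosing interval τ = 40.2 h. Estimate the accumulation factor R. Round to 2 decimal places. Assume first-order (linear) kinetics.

1.79

k = ln2 / t½ = 0.693147 / 34.1 = 0.02033 h⁻¹
e^(−kτ) = e^(−0.02033 × 40.2) = 0.4416
Accumulation ratio R = 1 / (1 − e^(−kτ)) = 1 / (1 − 0.4416) = 1.791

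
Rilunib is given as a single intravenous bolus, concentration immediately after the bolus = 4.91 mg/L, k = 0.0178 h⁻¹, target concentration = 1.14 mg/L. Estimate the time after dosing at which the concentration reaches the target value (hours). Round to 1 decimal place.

t = ln(C₀ / C) / k = ln(4.910 / 1.14) / 0.01780
  = ln(4.307) / 0.01780 = 1.460 / 0.01780 = 82.02 h

82.0 h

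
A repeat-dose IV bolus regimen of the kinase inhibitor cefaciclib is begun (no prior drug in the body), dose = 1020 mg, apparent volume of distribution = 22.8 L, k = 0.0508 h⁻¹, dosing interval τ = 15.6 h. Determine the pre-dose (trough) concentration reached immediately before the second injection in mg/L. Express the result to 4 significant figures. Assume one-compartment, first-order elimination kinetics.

C₀ per dose = Dose / Vd = 1020 / 22.8 = 44.74 mg/L
Fraction remaining after one interval: r = e^(−kτ) = e^(−0.05080 × 15.6) = 0.4527
Before dose 2, 1 dose has been given (aged 1τ).
C_trough = C₀ × r = 44.74 × 0.4527 = 20.25 mg/L

20.25 mg/L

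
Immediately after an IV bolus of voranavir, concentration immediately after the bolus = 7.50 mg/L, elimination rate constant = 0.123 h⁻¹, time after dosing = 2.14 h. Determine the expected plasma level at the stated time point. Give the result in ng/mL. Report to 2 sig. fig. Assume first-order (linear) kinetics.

5800 ng/mL

C = C₀ · e^(−k·t) = 7.500 × e^(−0.1230 × 2.14)
  = 7.500 × 0.7686 = 5.765 mg/L
Convert: 5.765 mg/L × 1000 = 5765 ng/mL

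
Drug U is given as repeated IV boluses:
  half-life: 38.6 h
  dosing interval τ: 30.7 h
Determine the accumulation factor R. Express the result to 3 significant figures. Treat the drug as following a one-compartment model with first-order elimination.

2.36

k = ln2 / t½ = 0.693147 / 38.6 = 0.01796 h⁻¹
e^(−kτ) = e^(−0.01796 × 30.7) = 0.5762
Accumulation ratio R = 1 / (1 − e^(−kτ)) = 1 / (1 − 0.5762) = 2.360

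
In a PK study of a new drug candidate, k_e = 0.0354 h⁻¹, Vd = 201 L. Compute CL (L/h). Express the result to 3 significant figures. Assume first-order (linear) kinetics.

CL = k × Vd = 0.0354 × 201 = 7.115 L/h

7.12 L/h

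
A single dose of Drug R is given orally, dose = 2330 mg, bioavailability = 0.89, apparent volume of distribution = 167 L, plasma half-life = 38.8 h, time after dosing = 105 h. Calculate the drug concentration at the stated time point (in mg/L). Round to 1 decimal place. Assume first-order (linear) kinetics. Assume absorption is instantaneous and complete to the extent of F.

Amount reaching circulation = F × Dose = 0.89 × 2330 = 2074 mg
C₀ = F·Dose / Vd = 2074 / 167 = 12.42 mg/L
k = ln2 / t½ = 0.693147 / 38.8 = 0.01786 h⁻¹
C = C₀ · e^(−k·t) = 12.42 × e^(−0.01786 × 105)
  = 12.42 × 0.1533 = 1.904 mg/L

1.9 mg/L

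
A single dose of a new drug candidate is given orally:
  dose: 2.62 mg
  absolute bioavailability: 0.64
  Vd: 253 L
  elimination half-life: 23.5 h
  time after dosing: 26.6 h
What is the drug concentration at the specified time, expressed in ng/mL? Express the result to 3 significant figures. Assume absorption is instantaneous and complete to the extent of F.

Amount reaching circulation = F × Dose = 0.64 × 2.620 = 1.677 mg
C₀ = F·Dose / Vd = 1.677 / 253 = 0.006628 mg/L
k = ln2 / t½ = 0.693147 / 23.5 = 0.02950 h⁻¹
C = C₀ · e^(−k·t) = 0.006628 × e^(−0.02950 × 26.6)
  = 0.006628 × 0.4563 = 0.003024 mg/L
Convert: 0.003024 mg/L × 1000 = 3.024 ng/mL

3.02 ng/mL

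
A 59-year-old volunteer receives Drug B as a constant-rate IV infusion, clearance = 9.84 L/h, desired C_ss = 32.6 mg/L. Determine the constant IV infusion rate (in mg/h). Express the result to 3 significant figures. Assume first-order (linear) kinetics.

321 mg/h

At steady state, infusion rate R₀ = Css × CL = 32.6 × 9.840 = 320.8 mg/h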